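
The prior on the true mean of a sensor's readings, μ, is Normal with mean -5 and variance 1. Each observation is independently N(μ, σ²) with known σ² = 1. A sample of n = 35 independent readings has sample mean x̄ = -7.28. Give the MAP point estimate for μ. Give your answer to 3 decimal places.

n = 35, x̄ = -7.28.
For a Normal prior and Normal likelihood with known variance, the posterior is Normal; its mode equals its mean, the precision-weighted average.
Prior precision 1/σ₀² = 1/1 = 1; data precision n/σ² = 35/1 = 35.
μ̂ = (1·(-5) + 35·(-7.28)) / (1 + 35) = (-259.8)/36 = -433/60 ≈ -7.217.

μ̂_MAP = -7.217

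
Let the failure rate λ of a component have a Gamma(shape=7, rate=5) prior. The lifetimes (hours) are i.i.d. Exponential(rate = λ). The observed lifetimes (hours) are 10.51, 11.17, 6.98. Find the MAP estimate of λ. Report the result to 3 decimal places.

λ̂_MAP = 0.267

The Exponential(rate=λ) likelihood is ∝ λ^n e^(−λΣtᵢ). Here n = 3 and Σtᵢ = 10.51 + 11.17 + 6.98 = 28.66.
Posterior ∝ λ^6e^(−5λ) · λ^3e^(−28.66λ) = λ^9e^(−33.66λ), i.e. Gamma(10, 33.66).
Mode = (a−1)/b = 9/33.66 ≈ 0.267.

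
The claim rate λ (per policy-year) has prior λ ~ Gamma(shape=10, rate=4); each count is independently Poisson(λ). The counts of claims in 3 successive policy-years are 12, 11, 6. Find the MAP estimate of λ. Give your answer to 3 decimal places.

λ̂_MAP = 5.429

Σxᵢ = 12+11+6 = 29, with n = 3.
Posterior ∝ λ^9e^(−4λ) · λ^29e^(−3λ) = λ^38e^(−7λ), i.e. Gamma(shape=39, rate=7).
The mode of a Gamma(a, b) with a ≥ 1 (shape–rate) is (a−1)/b = 38/7 ≈ 5.429.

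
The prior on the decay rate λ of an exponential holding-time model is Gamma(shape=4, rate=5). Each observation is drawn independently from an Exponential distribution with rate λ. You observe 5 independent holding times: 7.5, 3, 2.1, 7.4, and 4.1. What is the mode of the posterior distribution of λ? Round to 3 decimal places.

λ̂_MAP = 0.275

The Exponential(rate=λ) likelihood is ∝ λ^n e^(−λΣtᵢ). Here n = 5 and Σtᵢ = 7.5 + 3 + 2.1 + 7.4 + 4.1 = 24.1.
Posterior ∝ λ^3e^(−5λ) · λ^5e^(−24.1λ) = λ^8e^(−29.1λ), i.e. Gamma(9, 29.1).
Mode = (a−1)/b = 8/29.1 ≈ 0.275.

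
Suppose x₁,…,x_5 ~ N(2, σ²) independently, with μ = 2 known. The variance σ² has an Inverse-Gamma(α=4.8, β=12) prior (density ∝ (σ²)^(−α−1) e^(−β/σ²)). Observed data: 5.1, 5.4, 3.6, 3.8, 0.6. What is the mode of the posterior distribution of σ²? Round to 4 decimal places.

Sum of squared deviations about the known mean: SS = (5.1−2)² + (5.4−2)² + (3.6−2)² + (3.8−2)² + (0.6−2)² = 28.93.
The Normal likelihood contributes (σ²)^(−n/2) exp(−SS/(2σ²)), so the posterior is Inverse-Gamma(α + n/2, β + SS/2) = Inverse-Gamma(7.3, 26.465).
The mode of Inverse-Gamma(a, b) is b/(a+1) = 26.465/8.3 ≈ 3.1886.

σ̂²_MAP = 3.1886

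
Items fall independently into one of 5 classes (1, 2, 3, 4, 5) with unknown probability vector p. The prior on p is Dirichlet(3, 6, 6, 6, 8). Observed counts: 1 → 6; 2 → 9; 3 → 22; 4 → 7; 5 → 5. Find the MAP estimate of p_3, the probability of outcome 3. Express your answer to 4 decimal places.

The posterior is Dirichlet(αᵢ + nᵢ) = Dirichlet(9, 15, 28, 13, 13).
For a Dirichlet(a₁,…,a_K) with all aᵢ > 1, the mode has j-th component (aⱼ − 1)/(Σaᵢ − K).
Here Σaᵢ = 78 and K = 5, so p_3 = (28 − 1)/(78 − 5) = 27/73 ≈ 0.3699.

MAP estimate: 0.3699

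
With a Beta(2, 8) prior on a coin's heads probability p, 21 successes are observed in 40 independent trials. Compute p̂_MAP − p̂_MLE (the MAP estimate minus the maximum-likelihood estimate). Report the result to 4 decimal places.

Posterior is Beta(23, 27); MAP = (23−1)/(50−2) = 22/48 ≈ 0.45833.
MLE ignores the prior: p̂_MLE = k/n = 21/40 ≈ 0.52500.
Difference = 22/48 − 21/40 = -1/15 ≈ -0.0667.

MAP − MLE = -0.0667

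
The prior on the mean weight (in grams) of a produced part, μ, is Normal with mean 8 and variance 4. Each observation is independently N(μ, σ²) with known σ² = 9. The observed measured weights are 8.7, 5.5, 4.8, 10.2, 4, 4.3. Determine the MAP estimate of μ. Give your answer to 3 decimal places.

μ̂_MAP = 6.727

n = 6; x̄ = (8.7 + 5.5 + 4.8 + 10.2 + 4 + 4.3)/6 = 37.5/6 = 6.25.
For a Normal prior and Normal likelihood with known variance, the posterior is Normal; its mode equals its mean, the precision-weighted average.
Prior precision 1/σ₀² = 1/4 = 0.25; data precision n/σ² = 6/9 = 2/3.
μ̂ = (0.25·8 + (2/3)·6.25) / (0.25 + 2/3) = (37/6)/(11/12) = 74/11 ≈ 6.727.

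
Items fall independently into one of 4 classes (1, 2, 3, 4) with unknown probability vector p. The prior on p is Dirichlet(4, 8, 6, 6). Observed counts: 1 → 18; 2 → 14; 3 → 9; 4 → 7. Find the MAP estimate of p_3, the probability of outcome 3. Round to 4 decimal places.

MAP estimate: 0.2059

The posterior is Dirichlet(αᵢ + nᵢ) = Dirichlet(22, 22, 15, 13).
For a Dirichlet(a₁,…,a_K) with all aᵢ > 1, the mode has j-th component (aⱼ − 1)/(Σaᵢ − K).
Here Σaᵢ = 72 and K = 4, so p_3 = (15 − 1)/(72 − 4) = 14/68 ≈ 0.2059.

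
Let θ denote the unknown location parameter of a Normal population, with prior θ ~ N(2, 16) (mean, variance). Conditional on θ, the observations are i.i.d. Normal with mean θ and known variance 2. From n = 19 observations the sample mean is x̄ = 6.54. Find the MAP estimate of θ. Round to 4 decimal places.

θ̂_MAP = 6.5103

n = 19, x̄ = 6.54.
For a Normal prior and Normal likelihood with known variance, the posterior is Normal; its mode equals its mean, the precision-weighted average.
Prior precision 1/σ₀² = 1/16 = 0.0625; data precision n/σ² = 19/2 = 9.5.
θ̂ = (0.0625·2 + 9.5·6.54) / (0.0625 + 9.5) = 62.255/9.5625 = 24902/3825 ≈ 6.5103.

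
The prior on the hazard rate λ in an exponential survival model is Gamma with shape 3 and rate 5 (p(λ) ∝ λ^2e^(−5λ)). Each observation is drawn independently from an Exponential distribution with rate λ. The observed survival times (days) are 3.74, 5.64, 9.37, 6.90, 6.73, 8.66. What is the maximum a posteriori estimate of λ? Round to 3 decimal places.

The Exponential(rate=λ) likelihood is ∝ λ^n e^(−λΣtᵢ). Here n = 6 and Σtᵢ = 3.74 + 5.64 + 9.37 + 6.90 + 6.73 + 8.66 = 41.04.
Posterior ∝ λ^2e^(−5λ) · λ^6e^(−41.04λ) = λ^8e^(−46.04λ), i.e. Gamma(9, 46.04).
Mode = (a−1)/b = 8/46.04 ≈ 0.174.

λ̂_MAP = 0.174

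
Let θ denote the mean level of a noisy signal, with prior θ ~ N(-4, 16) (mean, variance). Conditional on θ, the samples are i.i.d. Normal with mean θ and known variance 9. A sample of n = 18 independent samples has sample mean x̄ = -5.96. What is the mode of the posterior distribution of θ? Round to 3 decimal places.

θ̂_MAP = -5.901

n = 18, x̄ = -5.96.
For a Normal prior and Normal likelihood with known variance, the posterior is Normal; its mode equals its mean, the precision-weighted average.
Prior precision 1/σ₀² = 1/16 = 0.0625; data precision n/σ² = 18/9 = 2.
θ̂ = (0.0625·(-4) + 2·(-5.96)) / (0.0625 + 2) = (-12.17)/2.0625 = -4868/825 ≈ -5.901.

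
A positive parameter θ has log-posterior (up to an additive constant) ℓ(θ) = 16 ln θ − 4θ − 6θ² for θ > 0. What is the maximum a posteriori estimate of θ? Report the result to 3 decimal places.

ℓ'(θ) = 16/θ − 4 − 12θ. Setting this to zero and multiplying by θ: 12θ² + 4θ − 16 = 0.
θ = (−4 + √(4² + 4·12·16)) / (2·12) = (−4 + √784) / 24 = (−4 + 28)/24 = 1.
ℓ''(θ) = −16/θ² − 12 < 0, confirming a maximum.

θ̂_MAP = 1.000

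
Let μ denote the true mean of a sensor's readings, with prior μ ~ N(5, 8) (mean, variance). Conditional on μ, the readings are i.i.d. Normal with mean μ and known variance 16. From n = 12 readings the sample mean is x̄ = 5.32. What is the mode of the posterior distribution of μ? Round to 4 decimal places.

n = 12, x̄ = 5.32.
For a Normal prior and Normal likelihood with known variance, the posterior is Normal; its mode equals its mean, the precision-weighted average.
Prior precision 1/σ₀² = 1/8 = 0.125; data precision n/σ² = 12/16 = 0.75.
μ̂ = (0.125·5 + 0.75·5.32) / (0.125 + 0.75) = 4.615/0.875 = 923/175 ≈ 5.2743.

μ̂_MAP = 5.2743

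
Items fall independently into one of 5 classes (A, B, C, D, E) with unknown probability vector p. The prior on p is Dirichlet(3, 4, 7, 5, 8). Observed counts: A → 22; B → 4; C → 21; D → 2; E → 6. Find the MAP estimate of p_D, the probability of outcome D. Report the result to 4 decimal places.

The posterior is Dirichlet(αᵢ + nᵢ) = Dirichlet(25, 8, 28, 7, 14).
For a Dirichlet(a₁,…,a_K) with all aᵢ > 1, the mode has j-th component (aⱼ − 1)/(Σaᵢ − K).
Here Σaᵢ = 82 and K = 5, so p_D = (7 − 1)/(82 − 5) = 6/77 ≈ 0.0779.

MAP estimate of p_D = 0.0779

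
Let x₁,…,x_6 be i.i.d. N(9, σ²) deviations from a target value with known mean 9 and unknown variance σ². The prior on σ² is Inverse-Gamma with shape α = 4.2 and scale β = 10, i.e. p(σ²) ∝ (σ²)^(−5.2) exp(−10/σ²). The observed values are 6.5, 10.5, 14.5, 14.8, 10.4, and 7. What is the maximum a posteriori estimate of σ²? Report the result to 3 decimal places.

Sum of squared deviations about the known mean: SS = (6.5−9)² + (10.5−9)² + (14.5−9)² + (14.8−9)² + (10.4−9)² + (7−9)² = 78.35.
The Normal likelihood contributes (σ²)^(−n/2) exp(−SS/(2σ²)), so the posterior is Inverse-Gamma(α + n/2, β + SS/2) = Inverse-Gamma(7.2, 49.175).
The mode of Inverse-Gamma(a, b) is b/(a+1) = 49.175/8.2 ≈ 5.997.

σ̂²_MAP = 5.997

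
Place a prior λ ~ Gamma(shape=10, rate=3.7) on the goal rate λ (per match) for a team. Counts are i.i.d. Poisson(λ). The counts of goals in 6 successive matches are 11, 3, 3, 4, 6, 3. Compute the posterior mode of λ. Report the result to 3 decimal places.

Σxᵢ = 11+3+3+4+6+3 = 30, with n = 6.
Posterior ∝ λ^9e^(−3.7λ) · λ^30e^(−6λ) = λ^39e^(−9.7λ), i.e. Gamma(shape=40, rate=9.7).
The mode of a Gamma(a, b) with a ≥ 1 (shape–rate) is (a−1)/b = 39/9.7 ≈ 4.021.

λ̂_MAP = 4.021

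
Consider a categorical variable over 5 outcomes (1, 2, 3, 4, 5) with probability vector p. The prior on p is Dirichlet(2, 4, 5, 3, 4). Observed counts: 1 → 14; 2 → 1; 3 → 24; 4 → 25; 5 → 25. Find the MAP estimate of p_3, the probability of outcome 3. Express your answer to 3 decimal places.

MAP estimate: 0.275

The posterior is Dirichlet(αᵢ + nᵢ) = Dirichlet(16, 5, 29, 28, 29).
For a Dirichlet(a₁,…,a_K) with all aᵢ > 1, the mode has j-th component (aⱼ − 1)/(Σaᵢ − K).
Here Σaᵢ = 107 and K = 5, so p_3 = (29 − 1)/(107 − 5) = 28/102 ≈ 0.275.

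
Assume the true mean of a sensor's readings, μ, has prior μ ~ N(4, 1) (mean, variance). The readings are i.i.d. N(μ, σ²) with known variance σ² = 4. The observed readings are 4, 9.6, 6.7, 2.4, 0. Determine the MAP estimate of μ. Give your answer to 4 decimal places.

n = 5; x̄ = (4 + 9.6 + 6.7 + 2.4 + 0)/5 = 22.7/5 = 4.54.
For a Normal prior and Normal likelihood with known variance, the posterior is Normal; its mode equals its mean, the precision-weighted average.
Prior precision 1/σ₀² = 1/1 = 1; data precision n/σ² = 5/4 = 1.25.
μ̂ = (1·4 + 1.25·4.54) / (1 + 1.25) = 9.675/2.25 = 4.3000.

μ̂_MAP = 4.3000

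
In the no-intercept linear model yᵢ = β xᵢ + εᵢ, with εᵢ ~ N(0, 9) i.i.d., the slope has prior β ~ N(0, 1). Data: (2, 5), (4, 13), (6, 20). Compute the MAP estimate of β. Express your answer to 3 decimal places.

log p(β | y) = −Σ(yᵢ − βxᵢ)²/(2·9) − β²/(2·1) + const.
Setting the derivative to zero: Σxᵢ(yᵢ − βxᵢ)/9 − β/1 = 0, so β = Σxᵢyᵢ / (Σxᵢ² + σ²/τ²).
Σxᵢyᵢ = 2·5 + 4·13 + 6·20 = 182; Σxᵢ² = 56; σ²/τ² = 9.
β̂_MAP = 182 / (56 + 9) = 182/65 ≈ 2.800.

β̂_MAP = 2.800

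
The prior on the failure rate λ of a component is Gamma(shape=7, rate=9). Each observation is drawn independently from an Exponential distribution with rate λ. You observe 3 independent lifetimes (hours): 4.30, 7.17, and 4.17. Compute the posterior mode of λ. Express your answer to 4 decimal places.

The Exponential(rate=λ) likelihood is ∝ λ^n e^(−λΣtᵢ). Here n = 3 and Σtᵢ = 4.30 + 7.17 + 4.17 = 15.64.
Posterior ∝ λ^6e^(−9λ) · λ^3e^(−15.64λ) = λ^9e^(−24.64λ), i.e. Gamma(10, 24.64).
Mode = (a−1)/b = 9/24.64 ≈ 0.3653.

λ̂_MAP = 0.3653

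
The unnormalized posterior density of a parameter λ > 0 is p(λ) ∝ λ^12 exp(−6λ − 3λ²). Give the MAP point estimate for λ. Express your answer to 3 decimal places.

λ̂_MAP = 1.000

ℓ'(λ) = 12/λ − 6 − 6λ. Setting this to zero and multiplying by λ: 6λ² + 6λ − 12 = 0.
λ = (−6 + √(6² + 4·6·12)) / (2·6) = (−6 + √324) / 12 = (−6 + 18)/12 = 1.
ℓ''(λ) = −12/λ² − 6 < 0, confirming a maximum.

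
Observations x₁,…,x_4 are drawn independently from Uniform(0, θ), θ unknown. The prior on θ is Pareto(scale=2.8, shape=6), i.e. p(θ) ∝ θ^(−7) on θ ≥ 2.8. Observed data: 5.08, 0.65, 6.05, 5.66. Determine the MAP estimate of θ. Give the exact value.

θ̂_MAP = 6.05

The Uniform(0, θ) likelihood is θ^(−n) for θ ≥ max(xᵢ), zero otherwise. Here max(xᵢ) = 6.05.
Posterior ∝ θ^(−7) · θ^(−4) = θ^(−11) on θ ≥ max(2.8, 6.05) = 6.05.
This density is strictly decreasing in θ, so the posterior mode lies at the lower boundary of the support.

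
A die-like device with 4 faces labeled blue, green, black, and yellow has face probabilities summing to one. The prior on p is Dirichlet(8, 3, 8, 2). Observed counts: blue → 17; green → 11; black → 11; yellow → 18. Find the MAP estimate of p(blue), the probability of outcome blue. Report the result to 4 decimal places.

The posterior is Dirichlet(αᵢ + nᵢ) = Dirichlet(25, 14, 19, 20).
For a Dirichlet(a₁,…,a_K) with all aᵢ > 1, the mode has j-th component (aⱼ − 1)/(Σaᵢ − K).
Here Σaᵢ = 78 and K = 4, so p(blue) = (25 − 1)/(78 − 4) = 24/74 ≈ 0.3243.

MAP estimate of p(blue) = 0.3243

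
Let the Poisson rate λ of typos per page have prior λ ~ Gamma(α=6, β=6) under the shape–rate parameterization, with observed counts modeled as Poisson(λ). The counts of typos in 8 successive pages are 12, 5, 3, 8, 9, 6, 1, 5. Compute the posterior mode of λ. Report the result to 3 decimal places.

λ̂_MAP = 3.857

Σxᵢ = 12+5+3+8+9+6+1+5 = 49, with n = 8.
Posterior ∝ λ^5e^(−6λ) · λ^49e^(−8λ) = λ^54e^(−14λ), i.e. Gamma(shape=55, rate=14).
The mode of a Gamma(a, b) with a ≥ 1 (shape–rate) is (a−1)/b = 54/14 ≈ 3.857.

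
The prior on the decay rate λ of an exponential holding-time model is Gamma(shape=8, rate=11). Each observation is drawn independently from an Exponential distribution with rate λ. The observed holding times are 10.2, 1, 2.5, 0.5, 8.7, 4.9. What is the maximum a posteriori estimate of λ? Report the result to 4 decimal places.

The Exponential(rate=λ) likelihood is ∝ λ^n e^(−λΣtᵢ). Here n = 6 and Σtᵢ = 10.2 + 1 + 2.5 + 0.5 + 8.7 + 4.9 = 27.8.
Posterior ∝ λ^7e^(−11λ) · λ^6e^(−27.8λ) = λ^13e^(−38.8λ), i.e. Gamma(14, 38.8).
Mode = (a−1)/b = 13/38.8 ≈ 0.3351.

λ̂_MAP = 0.3351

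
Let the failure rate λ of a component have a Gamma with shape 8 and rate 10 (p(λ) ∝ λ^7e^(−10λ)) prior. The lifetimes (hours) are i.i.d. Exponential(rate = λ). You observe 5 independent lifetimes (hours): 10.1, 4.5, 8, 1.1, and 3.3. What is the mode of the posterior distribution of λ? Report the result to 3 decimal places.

λ̂_MAP = 0.324

The Exponential(rate=λ) likelihood is ∝ λ^n e^(−λΣtᵢ). Here n = 5 and Σtᵢ = 10.1 + 4.5 + 8 + 1.1 + 3.3 = 27.
Posterior ∝ λ^7e^(−10λ) · λ^5e^(−27λ) = λ^12e^(−37λ), i.e. Gamma(13, 37).
Mode = (a−1)/b = 12/37 ≈ 0.324.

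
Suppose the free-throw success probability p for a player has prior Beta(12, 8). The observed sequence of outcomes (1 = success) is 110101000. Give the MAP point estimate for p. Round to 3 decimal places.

p̂_MAP = 0.556

Prior: Beta(12, 8).
Data: 4 successes in 9 trials (from the sequence). The binomial likelihood contributes p^4(1−p)^5, so the posterior is Beta(12+4, 8+5) = Beta(16, 13).
For Beta(a, b) with a, b > 1 the mode is (a−1)/(a+b−2) = 15/27 ≈ 0.556.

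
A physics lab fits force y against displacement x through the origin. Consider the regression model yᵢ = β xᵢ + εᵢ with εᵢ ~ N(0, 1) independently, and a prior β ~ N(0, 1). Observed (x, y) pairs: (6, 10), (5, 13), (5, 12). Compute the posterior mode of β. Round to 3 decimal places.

β̂_MAP = 2.126

log p(β | y) = −Σ(yᵢ − βxᵢ)²/(2·1) − β²/(2·1) + const.
Setting the derivative to zero: Σxᵢ(yᵢ − βxᵢ)/1 − β/1 = 0, so β = Σxᵢyᵢ / (Σxᵢ² + σ²/τ²).
Σxᵢyᵢ = 6·10 + 5·13 + 5·12 = 185; Σxᵢ² = 86; σ²/τ² = 1.
β̂_MAP = 185 / (86 + 1) = 185/87 ≈ 2.126.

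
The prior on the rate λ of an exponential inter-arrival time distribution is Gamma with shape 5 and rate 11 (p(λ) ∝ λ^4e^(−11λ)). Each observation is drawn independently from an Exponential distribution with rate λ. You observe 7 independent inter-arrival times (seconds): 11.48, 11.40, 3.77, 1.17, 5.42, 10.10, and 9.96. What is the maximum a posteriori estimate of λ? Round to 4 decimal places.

The Exponential(rate=λ) likelihood is ∝ λ^n e^(−λΣtᵢ). Here n = 7 and Σtᵢ = 11.48 + 11.40 + 3.77 + 1.17 + 5.42 + 10.10 + 9.96 = 53.30.
Posterior ∝ λ^4e^(−11λ) · λ^7e^(−53.30λ) = λ^11e^(−64.30λ), i.e. Gamma(12, 64.30).
Mode = (a−1)/b = 11/64.30 ≈ 0.1711.

λ̂_MAP = 0.1711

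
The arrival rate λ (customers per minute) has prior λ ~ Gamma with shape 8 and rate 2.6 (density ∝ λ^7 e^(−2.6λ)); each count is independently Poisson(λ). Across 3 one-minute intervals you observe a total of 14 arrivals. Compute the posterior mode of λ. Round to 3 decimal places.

Σxᵢ = 14, n = 3.
Posterior ∝ λ^7e^(−2.6λ) · λ^14e^(−3λ) = λ^21e^(−5.6λ), i.e. Gamma(shape=22, rate=5.6).
The mode of a Gamma(a, b) with a ≥ 1 (shape–rate) is (a−1)/b = 21/5.6 ≈ 3.750.

λ̂_MAP = 3.750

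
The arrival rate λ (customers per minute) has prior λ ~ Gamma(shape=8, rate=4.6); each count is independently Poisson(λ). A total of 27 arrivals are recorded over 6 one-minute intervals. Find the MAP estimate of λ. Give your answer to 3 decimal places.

λ̂_MAP = 3.208

Σxᵢ = 27, n = 6.
Posterior ∝ λ^7e^(−4.6λ) · λ^27e^(−6λ) = λ^34e^(−10.6λ), i.e. Gamma(shape=35, rate=10.6).
The mode of a Gamma(a, b) with a ≥ 1 (shape–rate) is (a−1)/b = 34/10.6 ≈ 3.208.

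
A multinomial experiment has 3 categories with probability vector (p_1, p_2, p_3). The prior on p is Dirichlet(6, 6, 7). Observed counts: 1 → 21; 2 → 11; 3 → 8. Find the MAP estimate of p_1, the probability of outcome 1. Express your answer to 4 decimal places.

The posterior is Dirichlet(αᵢ + nᵢ) = Dirichlet(27, 17, 15).
For a Dirichlet(a₁,…,a_K) with all aᵢ > 1, the mode has j-th component (aⱼ − 1)/(Σaᵢ − K).
Here Σaᵢ = 59 and K = 3, so p_1 = (27 − 1)/(59 − 3) = 26/56 ≈ 0.4643.

MAP estimate: 0.4643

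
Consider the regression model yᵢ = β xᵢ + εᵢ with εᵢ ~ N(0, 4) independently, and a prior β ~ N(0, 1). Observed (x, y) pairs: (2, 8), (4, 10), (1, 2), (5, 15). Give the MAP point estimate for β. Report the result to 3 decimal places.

β̂_MAP = 2.660

log p(β | y) = −Σ(yᵢ − βxᵢ)²/(2·4) − β²/(2·1) + const.
Setting the derivative to zero: Σxᵢ(yᵢ − βxᵢ)/4 − β/1 = 0, so β = Σxᵢyᵢ / (Σxᵢ² + σ²/τ²).
Σxᵢyᵢ = 2·8 + 4·10 + 1·2 + 5·15 = 133; Σxᵢ² = 46; σ²/τ² = 4.
β̂_MAP = 133 / (46 + 4) = 133/50 ≈ 2.660.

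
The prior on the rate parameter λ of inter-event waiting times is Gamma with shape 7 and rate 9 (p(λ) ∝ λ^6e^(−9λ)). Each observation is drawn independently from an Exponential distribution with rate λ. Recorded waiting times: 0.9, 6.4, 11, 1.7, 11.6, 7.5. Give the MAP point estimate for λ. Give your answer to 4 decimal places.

λ̂_MAP = 0.2495

The Exponential(rate=λ) likelihood is ∝ λ^n e^(−λΣtᵢ). Here n = 6 and Σtᵢ = 0.9 + 6.4 + 11 + 1.7 + 11.6 + 7.5 = 39.1.
Posterior ∝ λ^6e^(−9λ) · λ^6e^(−39.1λ) = λ^12e^(−48.1λ), i.e. Gamma(13, 48.1).
Mode = (a−1)/b = 12/48.1 ≈ 0.2495.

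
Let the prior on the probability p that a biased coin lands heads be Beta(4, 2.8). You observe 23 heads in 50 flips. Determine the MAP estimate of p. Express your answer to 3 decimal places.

p̂_MAP = 0.474

Prior: Beta(4, 2.8).
Data: 23 successes in 50 trials. The binomial likelihood contributes p^23(1−p)^27, so the posterior is Beta(4+23, 2.8+27) = Beta(27, 29.8).
For Beta(a, b) with a, b > 1 the mode is (a−1)/(a+b−2) = 26/54.8 ≈ 0.474.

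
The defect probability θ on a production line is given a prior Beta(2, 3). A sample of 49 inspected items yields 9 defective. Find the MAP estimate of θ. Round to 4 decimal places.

Prior: Beta(2, 3).
Data: 9 successes in 49 trials. The binomial likelihood contributes θ^9(1−θ)^40, so the posterior is Beta(2+9, 3+40) = Beta(11, 43).
For Beta(a, b) with a, b > 1 the mode is (a−1)/(a+b−2) = 10/52 ≈ 0.1923.

θ̂_MAP = 0.1923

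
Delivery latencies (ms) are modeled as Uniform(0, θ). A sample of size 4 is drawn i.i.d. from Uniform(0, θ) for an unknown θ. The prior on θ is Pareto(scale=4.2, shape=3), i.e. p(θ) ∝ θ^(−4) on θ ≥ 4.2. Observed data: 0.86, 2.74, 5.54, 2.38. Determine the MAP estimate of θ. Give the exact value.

θ̂_MAP = 5.54

The Uniform(0, θ) likelihood is θ^(−n) for θ ≥ max(xᵢ), zero otherwise. Here max(xᵢ) = 5.54.
Posterior ∝ θ^(−4) · θ^(−4) = θ^(−8) on θ ≥ max(4.2, 5.54) = 5.54.
This density is strictly decreasing in θ, so the posterior mode lies at the lower boundary of the support.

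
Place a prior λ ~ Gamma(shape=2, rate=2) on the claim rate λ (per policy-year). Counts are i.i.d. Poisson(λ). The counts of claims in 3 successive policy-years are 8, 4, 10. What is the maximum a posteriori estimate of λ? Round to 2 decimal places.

Σxᵢ = 8+4+10 = 22, with n = 3.
Posterior ∝ λe^(−2λ) · λ^22e^(−3λ) = λ^23e^(−5λ), i.e. Gamma(shape=24, rate=5).
The mode of a Gamma(a, b) with a ≥ 1 (shape–rate) is (a−1)/b = 23/5 ≈ 4.60.

λ̂_MAP = 4.60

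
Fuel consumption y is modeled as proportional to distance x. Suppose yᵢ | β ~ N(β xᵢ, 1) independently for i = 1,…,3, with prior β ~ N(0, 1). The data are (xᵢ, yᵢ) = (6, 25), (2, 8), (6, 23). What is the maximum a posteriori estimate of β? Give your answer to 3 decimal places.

log p(β | y) = −Σ(yᵢ − βxᵢ)²/(2·1) − β²/(2·1) + const.
Setting the derivative to zero: Σxᵢ(yᵢ − βxᵢ)/1 − β/1 = 0, so β = Σxᵢyᵢ / (Σxᵢ² + σ²/τ²).
Σxᵢyᵢ = 6·25 + 2·8 + 6·23 = 304; Σxᵢ² = 76; σ²/τ² = 1.
β̂_MAP = 304 / (76 + 1) = 304/77 ≈ 3.948.

β̂_MAP = 3.948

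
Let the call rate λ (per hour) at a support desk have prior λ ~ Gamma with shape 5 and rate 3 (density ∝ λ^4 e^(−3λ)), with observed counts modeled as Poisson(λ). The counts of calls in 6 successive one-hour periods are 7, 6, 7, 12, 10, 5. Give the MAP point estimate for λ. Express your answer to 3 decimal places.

Σxᵢ = 7+6+7+12+10+5 = 47, with n = 6.
Posterior ∝ λ^4e^(−3λ) · λ^47e^(−6λ) = λ^51e^(−9λ), i.e. Gamma(shape=52, rate=9).
The mode of a Gamma(a, b) with a ≥ 1 (shape–rate) is (a−1)/b = 51/9 ≈ 5.667.

λ̂_MAP = 5.667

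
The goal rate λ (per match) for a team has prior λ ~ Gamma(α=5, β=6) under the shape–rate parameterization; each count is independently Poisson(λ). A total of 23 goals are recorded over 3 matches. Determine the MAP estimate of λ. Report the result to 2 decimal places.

Σxᵢ = 23, n = 3.
Posterior ∝ λ^4e^(−6λ) · λ^23e^(−3λ) = λ^27e^(−9λ), i.e. Gamma(shape=28, rate=9).
The mode of a Gamma(a, b) with a ≥ 1 (shape–rate) is (a−1)/b = 27/9 ≈ 3.00.

λ̂_MAP = 3.00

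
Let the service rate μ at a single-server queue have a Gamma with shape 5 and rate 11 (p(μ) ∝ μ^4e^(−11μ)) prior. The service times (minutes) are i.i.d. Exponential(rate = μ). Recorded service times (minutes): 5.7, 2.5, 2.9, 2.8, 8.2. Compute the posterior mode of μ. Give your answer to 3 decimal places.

μ̂_MAP = 0.272

The Exponential(rate=μ) likelihood is ∝ μ^n e^(−μΣtᵢ). Here n = 5 and Σtᵢ = 5.7 + 2.5 + 2.9 + 2.8 + 8.2 = 22.1.
Posterior ∝ μ^4e^(−11μ) · μ^5e^(−22.1μ) = μ^9e^(−33.1μ), i.e. Gamma(10, 33.1).
Mode = (a−1)/b = 9/33.1 ≈ 0.272.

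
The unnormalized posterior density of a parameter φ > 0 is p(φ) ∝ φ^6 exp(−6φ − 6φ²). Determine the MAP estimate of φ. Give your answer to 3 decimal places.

ℓ'(φ) = 6/φ − 6 − 12φ. Setting this to zero and multiplying by φ: 12φ² + 6φ − 6 = 0.
φ = (−6 + √(6² + 4·12·6)) / (2·12) = (−6 + √324) / 24 = (−6 + 18)/24 = 1/2.
ℓ''(φ) = −6/φ² − 12 < 0, confirming a maximum.

φ̂_MAP = 0.500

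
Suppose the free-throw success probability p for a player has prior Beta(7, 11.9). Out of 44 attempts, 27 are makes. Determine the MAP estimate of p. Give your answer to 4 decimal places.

p̂_MAP = 0.5419

Prior: Beta(7, 11.9).
Data: 27 successes in 44 trials. The binomial likelihood contributes p^27(1−p)^17, so the posterior is Beta(7+27, 11.9+17) = Beta(34, 28.9).
For Beta(a, b) with a, b > 1 the mode is (a−1)/(a+b−2) = 33/60.9 ≈ 0.5419.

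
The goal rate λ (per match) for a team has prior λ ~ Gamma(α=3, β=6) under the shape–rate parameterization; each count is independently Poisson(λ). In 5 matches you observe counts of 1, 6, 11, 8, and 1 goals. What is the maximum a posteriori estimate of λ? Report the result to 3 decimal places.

Σxᵢ = 1+6+11+8+1 = 27, with n = 5.
Posterior ∝ λ^2e^(−6λ) · λ^27e^(−5λ) = λ^29e^(−11λ), i.e. Gamma(shape=30, rate=11).
The mode of a Gamma(a, b) with a ≥ 1 (shape–rate) is (a−1)/b = 29/11 ≈ 2.636.

λ̂_MAP = 2.636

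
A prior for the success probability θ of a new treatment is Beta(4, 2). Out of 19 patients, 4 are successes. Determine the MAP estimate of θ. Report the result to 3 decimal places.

θ̂_MAP = 0.304

Prior: Beta(4, 2).
Data: 4 successes in 19 trials. The binomial likelihood contributes θ^4(1−θ)^15, so the posterior is Beta(4+4, 2+15) = Beta(8, 17).
For Beta(a, b) with a, b > 1 the mode is (a−1)/(a+b−2) = 7/23 ≈ 0.304.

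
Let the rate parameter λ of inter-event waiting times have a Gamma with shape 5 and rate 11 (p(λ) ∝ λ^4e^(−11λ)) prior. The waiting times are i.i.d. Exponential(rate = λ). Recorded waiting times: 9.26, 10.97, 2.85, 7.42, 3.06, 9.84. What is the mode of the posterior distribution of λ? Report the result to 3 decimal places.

λ̂_MAP = 0.184

The Exponential(rate=λ) likelihood is ∝ λ^n e^(−λΣtᵢ). Here n = 6 and Σtᵢ = 9.26 + 10.97 + 2.85 + 7.42 + 3.06 + 9.84 = 43.40.
Posterior ∝ λ^4e^(−11λ) · λ^6e^(−43.40λ) = λ^10e^(−54.40λ), i.e. Gamma(11, 54.40).
Mode = (a−1)/b = 10/54.40 ≈ 0.184.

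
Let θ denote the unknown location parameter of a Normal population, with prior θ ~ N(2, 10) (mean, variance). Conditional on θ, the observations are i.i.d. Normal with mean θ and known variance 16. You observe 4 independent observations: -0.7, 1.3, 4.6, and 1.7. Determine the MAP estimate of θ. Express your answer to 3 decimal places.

n = 4; x̄ = ((-0.7) + 1.3 + 4.6 + 1.7)/4 = 6.9/4 = 1.725.
For a Normal prior and Normal likelihood with known variance, the posterior is Normal; its mode equals its mean, the precision-weighted average.
Prior precision 1/σ₀² = 1/10 = 0.1; data precision n/σ² = 4/16 = 0.25.
θ̂ = (0.1·2 + 0.25·1.725) / (0.1 + 0.25) = 0.63125/0.35 = 101/56 ≈ 1.804.

θ̂_MAP = 1.804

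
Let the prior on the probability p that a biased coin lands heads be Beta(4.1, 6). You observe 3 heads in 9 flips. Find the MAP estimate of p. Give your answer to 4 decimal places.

p̂_MAP = 0.3567

Prior: Beta(4.1, 6).
Data: 3 successes in 9 trials. The binomial likelihood contributes p^3(1−p)^6, so the posterior is Beta(4.1+3, 6+6) = Beta(7.1, 12).
For Beta(a, b) with a, b > 1 the mode is (a−1)/(a+b−2) = 6.1/17.1 ≈ 0.3567.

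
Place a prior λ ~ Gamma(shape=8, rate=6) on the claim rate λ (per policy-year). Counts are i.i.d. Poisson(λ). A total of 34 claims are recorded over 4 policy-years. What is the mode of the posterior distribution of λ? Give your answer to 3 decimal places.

Σxᵢ = 34, n = 4.
Posterior ∝ λ^7e^(−6λ) · λ^34e^(−4λ) = λ^41e^(−10λ), i.e. Gamma(shape=42, rate=10).
The mode of a Gamma(a, b) with a ≥ 1 (shape–rate) is (a−1)/b = 41/10 ≈ 4.100.

λ̂_MAP = 4.100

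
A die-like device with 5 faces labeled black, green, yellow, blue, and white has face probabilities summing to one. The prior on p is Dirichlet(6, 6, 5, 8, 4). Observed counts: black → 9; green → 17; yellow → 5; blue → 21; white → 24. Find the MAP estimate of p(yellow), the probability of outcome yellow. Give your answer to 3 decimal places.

The posterior is Dirichlet(αᵢ + nᵢ) = Dirichlet(15, 23, 10, 29, 28).
For a Dirichlet(a₁,…,a_K) with all aᵢ > 1, the mode has j-th component (aⱼ − 1)/(Σaᵢ − K).
Here Σaᵢ = 105 and K = 5, so p(yellow) = (10 − 1)/(105 − 5) = 9/100 ≈ 0.090.

MAP estimate of p(yellow) = 0.090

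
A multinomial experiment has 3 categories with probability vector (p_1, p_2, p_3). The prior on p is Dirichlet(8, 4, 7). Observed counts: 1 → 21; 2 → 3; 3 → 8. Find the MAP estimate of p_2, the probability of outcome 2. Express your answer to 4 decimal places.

The posterior is Dirichlet(αᵢ + nᵢ) = Dirichlet(29, 7, 15).
For a Dirichlet(a₁,…,a_K) with all aᵢ > 1, the mode has j-th component (aⱼ − 1)/(Σaᵢ − K).
Here Σaᵢ = 51 and K = 3, so p_2 = (7 − 1)/(51 − 3) = 6/48 ≈ 0.1250.

MAP estimate: 0.1250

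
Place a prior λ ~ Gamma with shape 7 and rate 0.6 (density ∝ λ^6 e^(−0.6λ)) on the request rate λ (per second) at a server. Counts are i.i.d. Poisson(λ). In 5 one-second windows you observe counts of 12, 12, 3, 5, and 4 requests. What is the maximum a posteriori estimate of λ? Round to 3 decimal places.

Σxᵢ = 12+12+3+5+4 = 36, with n = 5.
Posterior ∝ λ^6e^(−0.6λ) · λ^36e^(−5λ) = λ^42e^(−5.6λ), i.e. Gamma(shape=43, rate=5.6).
The mode of a Gamma(a, b) with a ≥ 1 (shape–rate) is (a−1)/b = 42/5.6 ≈ 7.500.

λ̂_MAP = 7.500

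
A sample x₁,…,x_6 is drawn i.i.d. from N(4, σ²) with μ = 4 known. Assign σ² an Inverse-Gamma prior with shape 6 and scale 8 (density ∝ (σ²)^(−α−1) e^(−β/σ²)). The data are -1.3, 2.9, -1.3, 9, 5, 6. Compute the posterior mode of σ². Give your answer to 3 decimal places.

Sum of squared deviations about the known mean: SS = (-1.3−4)² + (2.9−4)² + (-1.3−4)² + (9−4)² + (5−4)² + (6−4)² = 87.39.
The Normal likelihood contributes (σ²)^(−n/2) exp(−SS/(2σ²)), so the posterior is Inverse-Gamma(α + n/2, β + SS/2) = Inverse-Gamma(9, 51.695).
The mode of Inverse-Gamma(a, b) is b/(a+1) = 51.695/10 ≈ 5.170.

σ̂²_MAP = 5.170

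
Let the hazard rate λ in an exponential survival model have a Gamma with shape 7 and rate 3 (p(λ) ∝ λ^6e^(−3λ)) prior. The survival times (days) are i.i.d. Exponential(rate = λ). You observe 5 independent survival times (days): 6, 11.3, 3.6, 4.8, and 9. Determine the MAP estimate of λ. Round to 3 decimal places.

The Exponential(rate=λ) likelihood is ∝ λ^n e^(−λΣtᵢ). Here n = 5 and Σtᵢ = 6 + 11.3 + 3.6 + 4.8 + 9 = 34.7.
Posterior ∝ λ^6e^(−3λ) · λ^5e^(−34.7λ) = λ^11e^(−37.7λ), i.e. Gamma(12, 37.7).
Mode = (a−1)/b = 11/37.7 ≈ 0.292.

λ̂_MAP = 0.292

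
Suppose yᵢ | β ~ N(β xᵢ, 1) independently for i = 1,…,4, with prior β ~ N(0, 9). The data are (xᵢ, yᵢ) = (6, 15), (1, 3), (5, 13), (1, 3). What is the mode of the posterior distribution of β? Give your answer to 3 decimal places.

log p(β | y) = −Σ(yᵢ − βxᵢ)²/(2·1) − β²/(2·9) + const.
Setting the derivative to zero: Σxᵢ(yᵢ − βxᵢ)/1 − β/9 = 0, so β = Σxᵢyᵢ / (Σxᵢ² + σ²/τ²).
Σxᵢyᵢ = 6·15 + 1·3 + 5·13 + 1·3 = 161; Σxᵢ² = 63; σ²/τ² = 1/9.
β̂_MAP = 161 / (63 + 1/9) = 161/(568/9) = 1449/568 ≈ 2.551.

β̂_MAP = 2.551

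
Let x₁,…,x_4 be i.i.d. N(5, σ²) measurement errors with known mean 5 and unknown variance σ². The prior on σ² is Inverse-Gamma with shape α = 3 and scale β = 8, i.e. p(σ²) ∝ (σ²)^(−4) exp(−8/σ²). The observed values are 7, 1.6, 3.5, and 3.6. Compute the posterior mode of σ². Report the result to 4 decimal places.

σ̂²_MAP = 2.9808

Sum of squared deviations about the known mean: SS = (7−5)² + (1.6−5)² + (3.5−5)² + (3.6−5)² = 19.77.
The Normal likelihood contributes (σ²)^(−n/2) exp(−SS/(2σ²)), so the posterior is Inverse-Gamma(α + n/2, β + SS/2) = Inverse-Gamma(5, 17.885).
The mode of Inverse-Gamma(a, b) is b/(a+1) = 17.885/6 ≈ 2.9808.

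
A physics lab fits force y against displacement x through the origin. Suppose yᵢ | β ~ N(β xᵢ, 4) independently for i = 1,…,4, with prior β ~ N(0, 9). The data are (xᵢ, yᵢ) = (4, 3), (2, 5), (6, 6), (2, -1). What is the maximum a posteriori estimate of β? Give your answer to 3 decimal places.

β̂_MAP = 0.926

log p(β | y) = −Σ(yᵢ − βxᵢ)²/(2·4) − β²/(2·9) + const.
Setting the derivative to zero: Σxᵢ(yᵢ − βxᵢ)/4 − β/9 = 0, so β = Σxᵢyᵢ / (Σxᵢ² + σ²/τ²).
Σxᵢyᵢ = 4·3 + 2·5 + 6·6 + 2·(-1) = 56; Σxᵢ² = 60; σ²/τ² = 4/9.
β̂_MAP = 56 / (60 + 4/9) = 56/(544/9) = 63/68 ≈ 0.926.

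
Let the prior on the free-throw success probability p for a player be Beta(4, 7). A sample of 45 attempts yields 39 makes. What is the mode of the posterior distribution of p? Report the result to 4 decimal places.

Prior: Beta(4, 7).
Data: 39 successes in 45 trials. The binomial likelihood contributes p^39(1−p)^6, so the posterior is Beta(4+39, 7+6) = Beta(43, 13).
For Beta(a, b) with a, b > 1 the mode is (a−1)/(a+b−2) = 42/54 ≈ 0.7778.

p̂_MAP = 0.7778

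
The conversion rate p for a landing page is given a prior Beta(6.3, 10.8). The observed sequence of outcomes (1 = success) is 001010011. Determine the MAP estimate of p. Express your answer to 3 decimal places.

Prior: Beta(6.3, 10.8).
Data: 4 successes in 9 trials (from the sequence). The binomial likelihood contributes p^4(1−p)^5, so the posterior is Beta(6.3+4, 10.8+5) = Beta(10.3, 15.8).
For Beta(a, b) with a, b > 1 the mode is (a−1)/(a+b−2) = 9.3/24.1 ≈ 0.386.

p̂_MAP = 0.386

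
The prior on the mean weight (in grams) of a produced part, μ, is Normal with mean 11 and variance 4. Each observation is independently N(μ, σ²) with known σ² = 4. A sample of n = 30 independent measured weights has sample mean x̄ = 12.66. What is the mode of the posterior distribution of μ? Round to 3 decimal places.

n = 30, x̄ = 12.66.
For a Normal prior and Normal likelihood with known variance, the posterior is Normal; its mode equals its mean, the precision-weighted average.
Prior precision 1/σ₀² = 1/4 = 0.25; data precision n/σ² = 30/4 = 7.5.
μ̂ = (0.25·11 + 7.5·12.66) / (0.25 + 7.5) = 97.7/7.75 = 1954/155 ≈ 12.606.

μ̂_MAP = 12.606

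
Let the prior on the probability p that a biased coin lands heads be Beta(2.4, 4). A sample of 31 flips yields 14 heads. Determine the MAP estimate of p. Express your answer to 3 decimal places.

Prior: Beta(2.4, 4).
Data: 14 successes in 31 trials. The binomial likelihood contributes p^14(1−p)^17, so the posterior is Beta(2.4+14, 4+17) = Beta(16.4, 21).
For Beta(a, b) with a, b > 1 the mode is (a−1)/(a+b−2) = 15.4/35.4 ≈ 0.435.

p̂_MAP = 0.435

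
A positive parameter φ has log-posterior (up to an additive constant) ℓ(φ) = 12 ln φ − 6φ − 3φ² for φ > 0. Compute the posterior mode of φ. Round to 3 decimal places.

φ̂_MAP = 1.000

ℓ'(φ) = 12/φ − 6 − 6φ. Setting this to zero and multiplying by φ: 6φ² + 6φ − 12 = 0.
φ = (−6 + √(6² + 4·6·12)) / (2·6) = (−6 + √324) / 12 = (−6 + 18)/12 = 1.
ℓ''(φ) = −12/φ² − 6 < 0, confirming a maximum.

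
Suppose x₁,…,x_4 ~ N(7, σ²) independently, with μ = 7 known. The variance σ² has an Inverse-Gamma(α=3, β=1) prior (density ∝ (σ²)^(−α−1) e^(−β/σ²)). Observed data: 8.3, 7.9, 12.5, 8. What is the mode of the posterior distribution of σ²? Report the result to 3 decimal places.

σ̂²_MAP = 2.979

Sum of squared deviations about the known mean: SS = (8.3−7)² + (7.9−7)² + (12.5−7)² + (8−7)² = 33.75.
The Normal likelihood contributes (σ²)^(−n/2) exp(−SS/(2σ²)), so the posterior is Inverse-Gamma(α + n/2, β + SS/2) = Inverse-Gamma(5, 17.875).
The mode of Inverse-Gamma(a, b) is b/(a+1) = 17.875/6 ≈ 2.979.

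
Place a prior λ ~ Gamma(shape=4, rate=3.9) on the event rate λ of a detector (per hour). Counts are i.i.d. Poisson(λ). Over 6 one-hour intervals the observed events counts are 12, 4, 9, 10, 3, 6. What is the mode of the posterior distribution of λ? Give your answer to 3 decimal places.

Σxᵢ = 12+4+9+10+3+6 = 44, with n = 6.
Posterior ∝ λ^3e^(−3.9λ) · λ^44e^(−6λ) = λ^47e^(−9.9λ), i.e. Gamma(shape=48, rate=9.9).
The mode of a Gamma(a, b) with a ≥ 1 (shape–rate) is (a−1)/b = 47/9.9 ≈ 4.747.

λ̂_MAP = 4.747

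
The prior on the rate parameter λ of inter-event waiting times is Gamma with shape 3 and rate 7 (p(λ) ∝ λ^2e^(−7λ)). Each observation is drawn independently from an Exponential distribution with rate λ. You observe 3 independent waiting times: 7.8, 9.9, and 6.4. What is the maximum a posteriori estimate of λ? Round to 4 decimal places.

λ̂_MAP = 0.1608

The Exponential(rate=λ) likelihood is ∝ λ^n e^(−λΣtᵢ). Here n = 3 and Σtᵢ = 7.8 + 9.9 + 6.4 = 24.1.
Posterior ∝ λ^2e^(−7λ) · λ^3e^(−24.1λ) = λ^5e^(−31.1λ), i.e. Gamma(6, 31.1).
Mode = (a−1)/b = 5/31.1 ≈ 0.1608.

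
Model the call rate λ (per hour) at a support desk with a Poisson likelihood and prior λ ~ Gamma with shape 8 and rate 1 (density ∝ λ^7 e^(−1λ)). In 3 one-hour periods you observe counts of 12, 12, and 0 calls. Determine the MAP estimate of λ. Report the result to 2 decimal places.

λ̂_MAP = 7.75

Σxᵢ = 12+12+0 = 24, with n = 3.
Posterior ∝ λ^7e^(−1λ) · λ^24e^(−3λ) = λ^31e^(−4λ), i.e. Gamma(shape=32, rate=4).
The mode of a Gamma(a, b) with a ≥ 1 (shape–rate) is (a−1)/b = 31/4 ≈ 7.75.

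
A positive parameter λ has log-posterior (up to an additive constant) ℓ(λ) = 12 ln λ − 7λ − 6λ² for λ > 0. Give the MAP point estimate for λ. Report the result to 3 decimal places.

λ̂_MAP = 0.750

ℓ'(λ) = 12/λ − 7 − 12λ. Setting this to zero and multiplying by λ: 12λ² + 7λ − 12 = 0.
λ = (−7 + √(7² + 4·12·12)) / (2·12) = (−7 + √625) / 24 = (−7 + 25)/24 = 3/4.
ℓ''(λ) = −12/λ² − 12 < 0, confirming a maximum.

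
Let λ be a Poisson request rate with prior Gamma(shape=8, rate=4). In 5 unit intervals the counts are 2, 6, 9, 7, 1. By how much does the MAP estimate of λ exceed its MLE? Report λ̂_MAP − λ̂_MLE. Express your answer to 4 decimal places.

MAP − MLE = -1.4444

Σxᵢ = 25. Posterior is Gamma(33, 9); MAP = (33−1)/9 = 32/9 ≈ 3.55556.
MLE = x̄ = 25/5 ≈ 5.00000.
Difference = 32/9 − 25/5 = -13/9 ≈ -1.4444.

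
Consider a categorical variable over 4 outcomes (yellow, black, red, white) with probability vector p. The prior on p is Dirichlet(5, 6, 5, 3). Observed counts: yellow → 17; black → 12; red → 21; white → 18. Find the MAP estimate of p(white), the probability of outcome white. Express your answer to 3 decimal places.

MAP estimate of p(white) = 0.241

The posterior is Dirichlet(αᵢ + nᵢ) = Dirichlet(22, 18, 26, 21).
For a Dirichlet(a₁,…,a_K) with all aᵢ > 1, the mode has j-th component (aⱼ − 1)/(Σaᵢ − K).
Here Σaᵢ = 87 and K = 4, so p(white) = (21 − 1)/(87 − 4) = 20/83 ≈ 0.241.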